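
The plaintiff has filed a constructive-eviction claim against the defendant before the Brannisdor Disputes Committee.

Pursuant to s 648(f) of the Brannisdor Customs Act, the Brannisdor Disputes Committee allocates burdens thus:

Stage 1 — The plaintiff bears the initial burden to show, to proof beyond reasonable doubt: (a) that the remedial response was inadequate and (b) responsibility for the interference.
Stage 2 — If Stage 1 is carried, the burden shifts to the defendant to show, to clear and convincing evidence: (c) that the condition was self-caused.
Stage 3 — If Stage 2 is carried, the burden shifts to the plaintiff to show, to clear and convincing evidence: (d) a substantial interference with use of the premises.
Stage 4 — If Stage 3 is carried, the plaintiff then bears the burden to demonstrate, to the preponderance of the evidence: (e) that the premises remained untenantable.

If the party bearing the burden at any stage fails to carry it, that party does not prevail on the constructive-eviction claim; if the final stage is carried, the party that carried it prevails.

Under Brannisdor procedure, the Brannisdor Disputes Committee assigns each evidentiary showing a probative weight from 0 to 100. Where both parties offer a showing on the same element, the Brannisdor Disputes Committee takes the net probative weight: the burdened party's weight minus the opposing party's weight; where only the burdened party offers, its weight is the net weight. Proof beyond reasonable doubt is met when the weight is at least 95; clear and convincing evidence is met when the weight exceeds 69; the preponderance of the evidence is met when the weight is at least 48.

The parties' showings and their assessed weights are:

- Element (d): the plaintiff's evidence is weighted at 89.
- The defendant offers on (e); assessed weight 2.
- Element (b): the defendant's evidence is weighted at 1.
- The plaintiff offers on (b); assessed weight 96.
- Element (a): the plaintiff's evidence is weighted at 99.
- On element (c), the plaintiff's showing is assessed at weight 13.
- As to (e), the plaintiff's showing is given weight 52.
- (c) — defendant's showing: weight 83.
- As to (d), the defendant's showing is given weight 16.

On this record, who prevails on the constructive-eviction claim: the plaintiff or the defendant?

Stage 1 (plaintiff, proof beyond reasonable doubt, weight is at least 95): (a) 99 ≥ 95 — meets; (b) net 96−1=95 ≥ 95 — meets.
  Stage 1 is satisfied; the onus moves to the defendant.
Stage 2 (defendant, clear and convincing evidence, weight exceeds 69): (c) net 83−13=70 > 69 — meets.
  Stage 2 carried; the burden shifts to the plaintiff.
Stage 3 (plaintiff, clear and convincing evidence, weight exceeds 69): (d) net 89−16=73 > 69 — meets.
  Stage 3 carried; the burden remains with the plaintiff.
Stage 4 (plaintiff, the preponderance of the evidence, weight is at least 48): (e) net 52−2=50 ≥ 48 — meets.
  The plaintiff carries the last stage.
All stages carried — the plaintiff prevails.

plaintiff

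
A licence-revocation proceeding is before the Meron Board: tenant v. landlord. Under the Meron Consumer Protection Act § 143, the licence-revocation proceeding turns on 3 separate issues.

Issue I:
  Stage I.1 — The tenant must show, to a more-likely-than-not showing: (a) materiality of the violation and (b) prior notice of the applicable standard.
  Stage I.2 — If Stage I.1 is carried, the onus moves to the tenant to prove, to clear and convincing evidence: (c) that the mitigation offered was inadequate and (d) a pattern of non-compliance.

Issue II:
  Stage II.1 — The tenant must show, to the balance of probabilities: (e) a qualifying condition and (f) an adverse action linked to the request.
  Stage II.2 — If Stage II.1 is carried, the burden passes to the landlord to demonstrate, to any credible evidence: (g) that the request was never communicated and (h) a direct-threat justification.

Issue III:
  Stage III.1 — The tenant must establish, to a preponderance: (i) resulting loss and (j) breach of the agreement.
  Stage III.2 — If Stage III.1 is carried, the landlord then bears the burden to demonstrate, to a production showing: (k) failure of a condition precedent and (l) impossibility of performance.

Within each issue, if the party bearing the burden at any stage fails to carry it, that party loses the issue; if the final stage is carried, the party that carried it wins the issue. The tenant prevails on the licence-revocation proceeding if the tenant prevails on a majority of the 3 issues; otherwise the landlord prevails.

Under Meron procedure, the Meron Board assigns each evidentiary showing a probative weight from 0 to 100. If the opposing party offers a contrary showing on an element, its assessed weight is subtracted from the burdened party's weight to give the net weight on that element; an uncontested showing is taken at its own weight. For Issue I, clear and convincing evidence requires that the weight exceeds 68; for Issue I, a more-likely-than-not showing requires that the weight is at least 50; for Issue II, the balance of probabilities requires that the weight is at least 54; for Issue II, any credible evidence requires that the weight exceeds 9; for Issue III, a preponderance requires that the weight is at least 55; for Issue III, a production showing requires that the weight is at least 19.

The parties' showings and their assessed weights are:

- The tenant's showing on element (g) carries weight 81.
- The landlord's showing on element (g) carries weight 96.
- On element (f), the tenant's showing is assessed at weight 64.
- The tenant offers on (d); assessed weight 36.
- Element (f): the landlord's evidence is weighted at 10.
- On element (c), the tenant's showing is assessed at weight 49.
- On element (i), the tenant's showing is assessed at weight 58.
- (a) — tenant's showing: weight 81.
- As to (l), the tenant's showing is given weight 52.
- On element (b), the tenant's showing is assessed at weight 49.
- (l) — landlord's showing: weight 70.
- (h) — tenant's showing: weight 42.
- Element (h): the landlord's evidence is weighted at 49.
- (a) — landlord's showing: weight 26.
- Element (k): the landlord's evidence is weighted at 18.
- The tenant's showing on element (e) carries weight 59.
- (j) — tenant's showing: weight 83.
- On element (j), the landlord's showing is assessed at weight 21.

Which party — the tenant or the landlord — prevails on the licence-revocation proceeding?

tenant

— Issue I —
At Stage I.1 the tenant must meet a more-likely-than-not showing (weight is at least 50): on (a) the weight is 81 less the opposing 26 gives net 55, ≥ 50, so (a) meets the standard; on (b) the weight is 49, < 50, so (b) does not meet the standard.
  Stage I.1 not carried; the tenant fails its burden.
The landlord prevails on this issue.
— Issue II —
Stage II.1 — burden on tenant; standard: the balance of probabilities (weight is at least 54).
    (e): 59 ≥ 54 [met]
    (f): 64 − 10 = 54 ≥ 54 [met]
  Stage II.1 is satisfied; the onus moves to the landlord.
Stage II.2 — burden on landlord; standard: any credible evidence (weight exceeds 9).
    (g): 96 − 81 = 15 > 9 [met]
    (h): 49 − 42 = 7 ≤ 9 [not met]
  Stage II.2 not carried; the landlord fails its burden.
The tenant prevails on this issue.
— Issue III —
Stage III.1 (tenant, a preponderance, weight is at least 55): (i) 58 ≥ 55 — meets; (j) net 83−21=62 ≥ 55 — meets.
  All elements met. The burden passes to the landlord.
Stage III.2 (landlord, a production showing, weight is at least 19): (k) 18 < 19 — fails; (l) net 70−52=18 < 19 — fails.
  Stage III.2 not carried; the landlord fails its burden.
The analysis ends at Stage III.2; the tenant prevails on this issue.
Per-issue: Issue I → landlord; Issue II → tenant; Issue III → tenant. The tenant must prevail on a majority of issues; overall, the tenant prevails.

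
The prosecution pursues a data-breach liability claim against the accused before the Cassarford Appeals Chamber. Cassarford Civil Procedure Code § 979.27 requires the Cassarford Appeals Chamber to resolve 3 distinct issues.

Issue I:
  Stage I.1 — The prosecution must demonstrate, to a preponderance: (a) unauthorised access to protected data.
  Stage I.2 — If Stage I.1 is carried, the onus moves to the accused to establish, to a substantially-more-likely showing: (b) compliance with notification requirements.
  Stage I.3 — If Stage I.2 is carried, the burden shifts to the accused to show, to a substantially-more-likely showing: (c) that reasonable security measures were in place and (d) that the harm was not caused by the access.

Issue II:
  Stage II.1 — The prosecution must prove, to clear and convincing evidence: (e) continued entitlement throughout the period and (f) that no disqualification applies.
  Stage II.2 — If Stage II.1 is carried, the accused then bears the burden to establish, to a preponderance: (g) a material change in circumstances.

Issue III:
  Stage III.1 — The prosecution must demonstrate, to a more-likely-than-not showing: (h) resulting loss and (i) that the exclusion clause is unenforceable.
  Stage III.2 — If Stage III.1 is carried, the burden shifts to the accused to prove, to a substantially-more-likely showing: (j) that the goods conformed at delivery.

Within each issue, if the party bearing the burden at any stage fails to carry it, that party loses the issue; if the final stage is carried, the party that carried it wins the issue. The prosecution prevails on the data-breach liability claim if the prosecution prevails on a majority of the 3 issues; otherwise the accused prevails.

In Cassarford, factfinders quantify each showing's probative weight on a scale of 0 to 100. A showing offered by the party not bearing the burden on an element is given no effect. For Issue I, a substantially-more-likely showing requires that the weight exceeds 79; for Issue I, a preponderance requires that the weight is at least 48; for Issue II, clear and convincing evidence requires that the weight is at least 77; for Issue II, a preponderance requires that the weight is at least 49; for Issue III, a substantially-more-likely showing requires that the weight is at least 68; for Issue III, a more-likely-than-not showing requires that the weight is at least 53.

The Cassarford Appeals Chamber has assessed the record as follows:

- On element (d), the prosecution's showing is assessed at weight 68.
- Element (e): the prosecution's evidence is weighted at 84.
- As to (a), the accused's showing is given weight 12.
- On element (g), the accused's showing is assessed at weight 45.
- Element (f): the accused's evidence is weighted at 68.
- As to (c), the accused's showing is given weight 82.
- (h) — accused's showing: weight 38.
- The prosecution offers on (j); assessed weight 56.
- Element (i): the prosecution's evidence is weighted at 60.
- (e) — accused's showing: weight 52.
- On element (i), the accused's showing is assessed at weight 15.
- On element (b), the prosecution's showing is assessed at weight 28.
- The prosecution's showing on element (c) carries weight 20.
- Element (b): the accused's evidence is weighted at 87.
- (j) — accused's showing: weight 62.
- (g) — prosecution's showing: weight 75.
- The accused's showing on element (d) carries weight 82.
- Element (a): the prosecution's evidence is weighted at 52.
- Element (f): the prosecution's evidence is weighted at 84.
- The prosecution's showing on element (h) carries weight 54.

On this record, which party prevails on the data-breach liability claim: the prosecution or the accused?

— Issue I —
Stage I.1 (prosecution, a preponderance, weight is at least 48): (a) 52 (accused's 12 disregarded) ≥ 48 — meets.
  Stage I.1 is satisfied; the onus moves to the accused.
Stage I.2 (accused, a substantially-more-likely showing, weight exceeds 79): (b) 87 (prosecution's 28 disregarded) > 79 — meets.
  All elements met. The accused retains the burden for Stage I.3.
Stage I.3 (accused, a substantially-more-likely showing, weight exceeds 79): (c) 82 (prosecution's 20 disregarded) > 79 — meets; (d) 82 (prosecution's 68 disregarded) > 79 — meets.
  The accused carries the last stage.
Every stage carried; the accused prevails on this issue.
— Issue II —
Stage II.1 (prosecution, clear and convincing evidence, weight is at least 77): (e) 84 (accused's 52 disregarded) ≥ 77 — meets; (f) 84 (accused's 68 disregarded) ≥ 77 — meets.
  Stage II.1 carried; the burden shifts to the accused.
Stage II.2 (accused, a preponderance, weight is at least 49): (g) 45 (prosecution's 75 disregarded) < 49 — fails.
  The accused does not carry Stage II.2.
So the prosecution prevails on this issue.
— Issue III —
At Stage III.1 the prosecution must meet a more-likely-than-not showing (weight is at least 53): on (h) the weight is 54 (the accused's 38 is given no effect), ≥ 53, so (h) meets the standard; on (i) the weight is 60 (the accused's 15 is given no effect), ≥ 53, so (i) meets the standard.
  All elements met. The burden passes to the accused.
At Stage III.2 the accused must meet a substantially-more-likely showing (weight is at least 68): on (j) the weight is 62 (the prosecution's 56 is given no effect), which does not reach 68, so (j) does not meet the standard.
  Not every element is met, so the accused fails to carry Stage III.2.
So the prosecution prevails on this issue.
Per-issue: Issue I → accused; Issue II → prosecution; Issue III → prosecution. The prosecution must prevail on a majority of issues; overall, the prosecution prevails.

prosecution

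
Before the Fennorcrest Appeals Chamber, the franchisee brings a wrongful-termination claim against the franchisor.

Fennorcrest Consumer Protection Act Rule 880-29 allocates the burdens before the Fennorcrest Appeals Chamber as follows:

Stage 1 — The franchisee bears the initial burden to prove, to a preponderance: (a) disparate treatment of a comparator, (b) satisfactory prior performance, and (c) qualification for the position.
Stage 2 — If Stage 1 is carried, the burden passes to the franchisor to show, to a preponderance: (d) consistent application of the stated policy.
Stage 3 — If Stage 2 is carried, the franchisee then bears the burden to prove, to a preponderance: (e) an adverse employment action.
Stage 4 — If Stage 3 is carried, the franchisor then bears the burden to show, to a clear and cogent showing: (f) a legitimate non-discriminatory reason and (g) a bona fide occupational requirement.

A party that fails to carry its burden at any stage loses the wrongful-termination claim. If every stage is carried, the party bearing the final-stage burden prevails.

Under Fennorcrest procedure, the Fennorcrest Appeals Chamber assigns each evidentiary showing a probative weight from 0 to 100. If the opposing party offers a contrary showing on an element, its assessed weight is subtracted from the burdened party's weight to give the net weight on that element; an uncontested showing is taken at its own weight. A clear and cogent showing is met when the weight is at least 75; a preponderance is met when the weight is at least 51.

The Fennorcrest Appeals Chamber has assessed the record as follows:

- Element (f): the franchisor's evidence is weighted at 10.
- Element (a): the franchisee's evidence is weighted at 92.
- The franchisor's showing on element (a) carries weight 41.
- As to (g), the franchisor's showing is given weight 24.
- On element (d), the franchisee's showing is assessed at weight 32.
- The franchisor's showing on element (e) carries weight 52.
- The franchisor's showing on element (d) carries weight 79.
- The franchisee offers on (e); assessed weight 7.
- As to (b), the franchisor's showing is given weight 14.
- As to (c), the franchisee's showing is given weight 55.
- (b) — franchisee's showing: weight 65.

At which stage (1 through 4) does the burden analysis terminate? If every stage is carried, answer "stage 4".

At Stage 1 the franchisee must meet a preponderance (weight is at least 51): on (a) the weight is 92 less the opposing 41 gives net 51, ≥ 51, so (a) meets the standard; on (b) the weight is 65 less the opposing 14 gives net 51, which does reach 51, so (b) meets the standard; on (c) the weight is 55, ≥ 51, so (c) meets the standard.
  The franchisee carries Stage 1; the franchisor now bears the burden.
At Stage 2 the franchisor must meet a preponderance (weight is at least 51): on (d) the weight is 79 less the opposing 32 gives net 47, which does not reach 51, so (d) does not meet the standard.
  The franchisor does not carry Stage 2.
The analysis ends at Stage 2; the franchisee prevails.

stage 2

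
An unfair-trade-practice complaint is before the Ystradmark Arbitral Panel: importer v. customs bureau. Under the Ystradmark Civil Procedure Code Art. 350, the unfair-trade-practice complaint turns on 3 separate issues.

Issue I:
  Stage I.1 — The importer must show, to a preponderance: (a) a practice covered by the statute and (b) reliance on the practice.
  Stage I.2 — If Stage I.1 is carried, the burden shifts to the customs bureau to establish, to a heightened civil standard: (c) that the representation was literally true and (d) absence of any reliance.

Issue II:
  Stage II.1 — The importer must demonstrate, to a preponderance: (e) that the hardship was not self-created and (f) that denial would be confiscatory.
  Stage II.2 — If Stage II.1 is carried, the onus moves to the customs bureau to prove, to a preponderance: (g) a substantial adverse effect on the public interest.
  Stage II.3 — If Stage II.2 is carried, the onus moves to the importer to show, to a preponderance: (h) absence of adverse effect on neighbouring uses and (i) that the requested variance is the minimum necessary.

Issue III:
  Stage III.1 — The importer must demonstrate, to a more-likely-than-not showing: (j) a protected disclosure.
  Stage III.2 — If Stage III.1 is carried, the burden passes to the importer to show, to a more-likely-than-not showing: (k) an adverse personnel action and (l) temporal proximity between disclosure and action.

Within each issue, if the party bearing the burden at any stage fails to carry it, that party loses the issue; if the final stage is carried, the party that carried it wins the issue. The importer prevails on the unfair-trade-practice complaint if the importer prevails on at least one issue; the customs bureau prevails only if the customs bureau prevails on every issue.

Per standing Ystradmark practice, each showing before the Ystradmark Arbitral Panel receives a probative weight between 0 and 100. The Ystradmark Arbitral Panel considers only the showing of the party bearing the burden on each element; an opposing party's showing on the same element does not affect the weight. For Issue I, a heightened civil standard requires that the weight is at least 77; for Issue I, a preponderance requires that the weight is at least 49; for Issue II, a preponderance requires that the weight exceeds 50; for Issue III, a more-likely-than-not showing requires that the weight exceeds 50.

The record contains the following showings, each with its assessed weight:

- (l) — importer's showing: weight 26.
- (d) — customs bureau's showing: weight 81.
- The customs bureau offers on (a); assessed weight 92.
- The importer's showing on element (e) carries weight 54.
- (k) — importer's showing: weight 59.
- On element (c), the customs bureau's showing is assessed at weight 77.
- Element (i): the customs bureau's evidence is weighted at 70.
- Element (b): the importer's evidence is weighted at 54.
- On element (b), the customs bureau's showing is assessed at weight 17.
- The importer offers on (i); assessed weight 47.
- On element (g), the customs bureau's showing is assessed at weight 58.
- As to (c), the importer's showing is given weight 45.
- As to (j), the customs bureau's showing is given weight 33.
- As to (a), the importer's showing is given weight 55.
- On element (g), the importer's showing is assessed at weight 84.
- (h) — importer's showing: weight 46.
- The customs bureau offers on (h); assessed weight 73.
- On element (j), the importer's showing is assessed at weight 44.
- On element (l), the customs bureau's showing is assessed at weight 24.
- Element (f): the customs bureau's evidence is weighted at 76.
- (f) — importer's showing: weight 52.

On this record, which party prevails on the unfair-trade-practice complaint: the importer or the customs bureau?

— Issue I —
At Stage I.1 the importer must meet a preponderance (weight is at least 49): on (a) the weight is 55 (the customs bureau's 92 is given no effect), ≥ 49, so (a) meets the standard; on (b) the weight is 54 (the customs bureau's 17 is given no effect), ≥ 49, so (b) meets the standard.
  The importer carries Stage I.1; the customs bureau now bears the burden.
At Stage I.2 the customs bureau must meet a heightened civil standard (weight is at least 77): on (c) the weight is 77 (the importer's 45 is given no effect), ≥ 77, so (c) meets the standard; on (d) the weight is 81, which does reach 77, so (d) meets the standard.
  All elements met at the final stage.
With every stage satisfied, the customs bureau prevails on this issue.
— Issue II —
At Stage II.1 the importer must meet a preponderance (weight exceeds 50): on (e) the weight is 54, > 50, so (e) meets the standard; on (f) the weight is 52 (the customs bureau's 76 is given no effect), which does exceed 50, so (f) meets the standard.
  Stage II.1 carried; the burden shifts to the customs bureau.
At Stage II.2 the customs bureau must meet a preponderance (weight exceeds 50): on (g) the weight is 58 (the importer's 84 is given no effect), > 50, so (g) meets the standard.
  Stage II.2 is satisfied; the onus moves to the importer.
At Stage II.3 the importer must meet a preponderance (weight exceeds 50): on (h) the weight is 46 (the customs bureau's 73 is given no effect), which does not exceed 50, so (h) does not meet the standard; on (i) the weight is 47 (the customs bureau's 70 is given no effect), ≤ 50, so (i) does not meet the standard.
  Not every element is met, so the importer fails to carry Stage II.3.
So the customs bureau prevails on this issue.
— Issue III —
At Stage III.1 the importer must meet a more-likely-than-not showing (weight exceeds 50): on (j) the weight is 44 (the customs bureau's 33 is given no effect), ≤ 50, so (j) does not meet the standard.
  The importer does not carry Stage III.1.
The analysis ends at Stage III.1; the customs bureau prevails on this issue.
Per-issue: Issue I → customs bureau; Issue II → customs bureau; Issue III → customs bureau. The importer must prevail on at least one issue; overall, the customs bureau prevails.

customs bureau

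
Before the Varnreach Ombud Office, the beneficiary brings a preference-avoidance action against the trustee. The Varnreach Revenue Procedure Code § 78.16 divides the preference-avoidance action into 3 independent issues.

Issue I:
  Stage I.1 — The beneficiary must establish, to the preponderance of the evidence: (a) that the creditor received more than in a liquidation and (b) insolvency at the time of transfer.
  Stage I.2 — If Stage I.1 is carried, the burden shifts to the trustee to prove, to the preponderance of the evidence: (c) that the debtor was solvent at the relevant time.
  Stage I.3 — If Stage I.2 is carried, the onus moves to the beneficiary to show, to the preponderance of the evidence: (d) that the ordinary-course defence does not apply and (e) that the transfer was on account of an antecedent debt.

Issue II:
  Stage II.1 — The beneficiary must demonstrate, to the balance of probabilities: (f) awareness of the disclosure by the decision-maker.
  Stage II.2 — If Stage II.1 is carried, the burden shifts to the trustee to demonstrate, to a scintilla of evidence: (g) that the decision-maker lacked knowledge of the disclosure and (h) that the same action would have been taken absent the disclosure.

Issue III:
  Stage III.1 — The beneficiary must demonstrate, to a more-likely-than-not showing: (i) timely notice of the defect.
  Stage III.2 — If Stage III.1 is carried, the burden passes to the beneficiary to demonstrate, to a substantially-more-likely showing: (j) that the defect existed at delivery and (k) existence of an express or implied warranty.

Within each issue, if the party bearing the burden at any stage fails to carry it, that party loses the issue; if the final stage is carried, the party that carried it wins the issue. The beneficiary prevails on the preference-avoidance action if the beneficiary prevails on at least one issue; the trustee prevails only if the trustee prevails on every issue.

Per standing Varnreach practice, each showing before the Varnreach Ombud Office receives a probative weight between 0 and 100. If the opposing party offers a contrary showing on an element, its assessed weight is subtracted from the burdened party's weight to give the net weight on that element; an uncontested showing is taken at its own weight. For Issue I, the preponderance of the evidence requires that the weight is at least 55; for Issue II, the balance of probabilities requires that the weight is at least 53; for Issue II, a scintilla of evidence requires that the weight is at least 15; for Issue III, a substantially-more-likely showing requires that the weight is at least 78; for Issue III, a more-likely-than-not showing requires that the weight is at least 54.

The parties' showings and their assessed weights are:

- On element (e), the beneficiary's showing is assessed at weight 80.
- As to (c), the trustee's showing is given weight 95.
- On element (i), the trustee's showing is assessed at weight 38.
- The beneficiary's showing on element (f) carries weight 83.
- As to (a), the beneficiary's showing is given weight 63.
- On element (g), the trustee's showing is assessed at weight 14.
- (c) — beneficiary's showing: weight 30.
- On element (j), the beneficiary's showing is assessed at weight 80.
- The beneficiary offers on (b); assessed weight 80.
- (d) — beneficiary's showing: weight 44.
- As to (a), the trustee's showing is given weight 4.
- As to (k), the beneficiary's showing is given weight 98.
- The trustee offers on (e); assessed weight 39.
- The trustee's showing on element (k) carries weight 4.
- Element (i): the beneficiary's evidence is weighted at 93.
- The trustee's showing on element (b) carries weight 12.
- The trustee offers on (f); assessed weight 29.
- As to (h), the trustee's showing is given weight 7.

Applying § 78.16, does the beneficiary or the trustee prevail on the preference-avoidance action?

beneficiary

— Issue I —
At Stage I.1 the beneficiary must meet the preponderance of the evidence (weight is at least 55): on (a) the weight is 63 less the opposing 4 gives net 59, which does reach 55, so (a) meets the standard; on (b) the weight is 80 less the opposing 12 gives net 68, ≥ 55, so (b) meets the standard.
  All elements met. The burden passes to the trustee.
At Stage I.2 the trustee must meet the preponderance of the evidence (weight is at least 55): on (c) the weight is 95 less the opposing 30 gives net 65, which does reach 55, so (c) meets the standard.
  The trustee carries Stage I.2; the beneficiary now bears the burden.
At Stage I.3 the beneficiary must meet the preponderance of the evidence (weight is at least 55): on (d) the weight is 44, < 55, so (d) does not meet the standard; on (e) the weight is 80 less the opposing 39 gives net 41, < 55, so (e) does not meet the standard.
  The beneficiary does not carry Stage I.3.
The trustee prevails on this issue.
— Issue II —
Stage II.1 — burden on beneficiary; standard: the balance of probabilities (weight is at least 53).
    (f): 83 − 29 = 54 ≥ 53 [met]
  The beneficiary carries Stage II.1; the trustee now bears the burden.
Stage II.2 — burden on trustee; standard: a scintilla of evidence (weight is at least 15).
    (g): 14 < 15 [not met]
    (h): 7 < 15 [not met]
  Stage II.2 not carried; the trustee fails its burden.
The analysis ends at Stage II.2; the beneficiary prevails on this issue.
— Issue III —
At Stage III.1 the beneficiary must meet a more-likely-than-not showing (weight is at least 54): on (i) the weight is 93 less the opposing 38 gives net 55, ≥ 54, so (i) meets the standard.
  Stage III.1 carried; the burden remains with the beneficiary.
At Stage III.2 the beneficiary must meet a substantially-more-likely showing (weight is at least 78): on (j) the weight is 80, which does reach 78, so (j) meets the standard; on (k) the weight is 98 less the opposing 4 gives net 94, ≥ 78, so (k) meets the standard.
  Stage III.2 carried; the final stage is satisfied.
Every stage carried; the beneficiary prevails on this issue.
Per-issue: Issue I → trustee; Issue II → beneficiary; Issue III → beneficiary. The beneficiary must prevail on at least one issue; overall, the beneficiary prevails.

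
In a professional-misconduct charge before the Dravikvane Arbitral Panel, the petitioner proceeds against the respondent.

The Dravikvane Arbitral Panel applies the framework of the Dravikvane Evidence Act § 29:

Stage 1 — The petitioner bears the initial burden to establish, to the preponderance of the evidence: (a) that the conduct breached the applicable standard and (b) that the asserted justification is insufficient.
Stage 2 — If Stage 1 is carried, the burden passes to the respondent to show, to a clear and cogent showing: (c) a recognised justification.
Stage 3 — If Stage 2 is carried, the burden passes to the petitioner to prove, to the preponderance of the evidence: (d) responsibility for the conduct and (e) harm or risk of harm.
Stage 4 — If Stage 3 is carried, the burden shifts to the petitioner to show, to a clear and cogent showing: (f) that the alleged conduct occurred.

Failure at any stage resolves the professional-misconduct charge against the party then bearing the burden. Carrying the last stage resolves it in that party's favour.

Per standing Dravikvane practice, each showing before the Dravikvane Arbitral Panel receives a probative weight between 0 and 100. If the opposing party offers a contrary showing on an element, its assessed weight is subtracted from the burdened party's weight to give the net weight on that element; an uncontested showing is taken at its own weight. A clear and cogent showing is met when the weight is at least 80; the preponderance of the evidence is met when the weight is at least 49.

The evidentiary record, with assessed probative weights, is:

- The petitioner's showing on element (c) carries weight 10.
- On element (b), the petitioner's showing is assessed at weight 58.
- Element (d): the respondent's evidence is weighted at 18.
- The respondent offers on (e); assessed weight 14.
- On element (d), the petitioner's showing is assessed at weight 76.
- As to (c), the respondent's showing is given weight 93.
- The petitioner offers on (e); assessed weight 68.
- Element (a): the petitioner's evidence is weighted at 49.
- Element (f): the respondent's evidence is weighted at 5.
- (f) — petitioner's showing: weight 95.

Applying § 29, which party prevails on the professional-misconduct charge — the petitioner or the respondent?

Stage 1 (petitioner, the preponderance of the evidence, weight is at least 49): (a) 49 ≥ 49 — meets; (b) 58 ≥ 49 — meets.
  Stage 1 carried; the burden shifts to the respondent.
Stage 2 (respondent, a clear and cogent showing, weight is at least 80): (c) net 93−10=83 ≥ 80 — meets.
  All elements met. The burden passes to the petitioner.
Stage 3 (petitioner, the preponderance of the evidence, weight is at least 49): (d) net 76−18=58 ≥ 49 — meets; (e) net 68−14=54 ≥ 49 — meets.
  Stage 3 is satisfied; the petitioner continues to bear the burden.
Stage 4 (petitioner, a clear and cogent showing, weight is at least 80): (f) net 95−5=90 ≥ 80 — meets.
  The petitioner carries the last stage.
With every stage satisfied, the petitioner prevails.

petitioner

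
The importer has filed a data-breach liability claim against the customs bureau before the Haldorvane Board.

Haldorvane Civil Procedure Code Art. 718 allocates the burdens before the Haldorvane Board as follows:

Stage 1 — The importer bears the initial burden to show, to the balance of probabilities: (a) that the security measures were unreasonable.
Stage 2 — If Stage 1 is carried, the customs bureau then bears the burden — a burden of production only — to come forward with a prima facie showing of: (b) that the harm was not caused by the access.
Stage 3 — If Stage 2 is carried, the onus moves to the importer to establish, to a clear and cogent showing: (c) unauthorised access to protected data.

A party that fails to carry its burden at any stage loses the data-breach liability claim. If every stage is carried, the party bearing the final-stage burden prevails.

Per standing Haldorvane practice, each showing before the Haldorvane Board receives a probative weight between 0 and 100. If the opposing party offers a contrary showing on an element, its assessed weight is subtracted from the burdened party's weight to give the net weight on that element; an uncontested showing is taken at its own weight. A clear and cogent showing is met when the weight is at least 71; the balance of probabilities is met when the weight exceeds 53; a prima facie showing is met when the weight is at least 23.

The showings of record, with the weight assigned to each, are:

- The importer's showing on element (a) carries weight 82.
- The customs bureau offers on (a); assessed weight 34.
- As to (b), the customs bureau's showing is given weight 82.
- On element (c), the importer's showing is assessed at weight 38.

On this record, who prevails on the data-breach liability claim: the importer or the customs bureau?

At Stage 1 the importer must meet the balance of probabilities (weight exceeds 53): on (a) the weight is 82 less the opposing 34 gives net 48, ≤ 53, so (a) does not meet the standard.
  The importer does not carry Stage 1.
The analysis ends at Stage 1; the customs bureau prevails.

customs bureau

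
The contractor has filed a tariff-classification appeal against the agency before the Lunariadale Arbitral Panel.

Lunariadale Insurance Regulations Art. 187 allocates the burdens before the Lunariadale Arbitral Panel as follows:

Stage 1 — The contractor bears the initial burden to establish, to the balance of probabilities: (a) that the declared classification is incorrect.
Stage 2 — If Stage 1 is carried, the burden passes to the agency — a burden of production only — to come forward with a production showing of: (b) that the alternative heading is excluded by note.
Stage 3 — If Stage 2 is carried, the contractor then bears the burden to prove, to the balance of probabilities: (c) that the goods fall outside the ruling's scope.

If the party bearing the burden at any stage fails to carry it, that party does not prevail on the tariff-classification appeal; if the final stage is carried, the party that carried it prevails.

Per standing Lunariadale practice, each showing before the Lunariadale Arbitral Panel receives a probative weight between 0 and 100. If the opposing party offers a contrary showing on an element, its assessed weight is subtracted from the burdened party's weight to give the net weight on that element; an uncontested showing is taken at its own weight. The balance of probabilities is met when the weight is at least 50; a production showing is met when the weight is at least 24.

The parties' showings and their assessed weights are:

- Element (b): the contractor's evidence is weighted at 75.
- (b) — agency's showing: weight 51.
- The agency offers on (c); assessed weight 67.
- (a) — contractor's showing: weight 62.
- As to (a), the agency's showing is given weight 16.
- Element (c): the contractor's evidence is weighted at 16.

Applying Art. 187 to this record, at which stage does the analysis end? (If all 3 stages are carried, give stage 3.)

At Stage 1 the contractor must meet the balance of probabilities (weight is at least 50): on (a) the weight is 62 less the opposing 16 gives net 46, < 50, so (a) does not meet the standard.
  Not every element is met, so the contractor fails to carry Stage 1.
The agency prevails.

stage 1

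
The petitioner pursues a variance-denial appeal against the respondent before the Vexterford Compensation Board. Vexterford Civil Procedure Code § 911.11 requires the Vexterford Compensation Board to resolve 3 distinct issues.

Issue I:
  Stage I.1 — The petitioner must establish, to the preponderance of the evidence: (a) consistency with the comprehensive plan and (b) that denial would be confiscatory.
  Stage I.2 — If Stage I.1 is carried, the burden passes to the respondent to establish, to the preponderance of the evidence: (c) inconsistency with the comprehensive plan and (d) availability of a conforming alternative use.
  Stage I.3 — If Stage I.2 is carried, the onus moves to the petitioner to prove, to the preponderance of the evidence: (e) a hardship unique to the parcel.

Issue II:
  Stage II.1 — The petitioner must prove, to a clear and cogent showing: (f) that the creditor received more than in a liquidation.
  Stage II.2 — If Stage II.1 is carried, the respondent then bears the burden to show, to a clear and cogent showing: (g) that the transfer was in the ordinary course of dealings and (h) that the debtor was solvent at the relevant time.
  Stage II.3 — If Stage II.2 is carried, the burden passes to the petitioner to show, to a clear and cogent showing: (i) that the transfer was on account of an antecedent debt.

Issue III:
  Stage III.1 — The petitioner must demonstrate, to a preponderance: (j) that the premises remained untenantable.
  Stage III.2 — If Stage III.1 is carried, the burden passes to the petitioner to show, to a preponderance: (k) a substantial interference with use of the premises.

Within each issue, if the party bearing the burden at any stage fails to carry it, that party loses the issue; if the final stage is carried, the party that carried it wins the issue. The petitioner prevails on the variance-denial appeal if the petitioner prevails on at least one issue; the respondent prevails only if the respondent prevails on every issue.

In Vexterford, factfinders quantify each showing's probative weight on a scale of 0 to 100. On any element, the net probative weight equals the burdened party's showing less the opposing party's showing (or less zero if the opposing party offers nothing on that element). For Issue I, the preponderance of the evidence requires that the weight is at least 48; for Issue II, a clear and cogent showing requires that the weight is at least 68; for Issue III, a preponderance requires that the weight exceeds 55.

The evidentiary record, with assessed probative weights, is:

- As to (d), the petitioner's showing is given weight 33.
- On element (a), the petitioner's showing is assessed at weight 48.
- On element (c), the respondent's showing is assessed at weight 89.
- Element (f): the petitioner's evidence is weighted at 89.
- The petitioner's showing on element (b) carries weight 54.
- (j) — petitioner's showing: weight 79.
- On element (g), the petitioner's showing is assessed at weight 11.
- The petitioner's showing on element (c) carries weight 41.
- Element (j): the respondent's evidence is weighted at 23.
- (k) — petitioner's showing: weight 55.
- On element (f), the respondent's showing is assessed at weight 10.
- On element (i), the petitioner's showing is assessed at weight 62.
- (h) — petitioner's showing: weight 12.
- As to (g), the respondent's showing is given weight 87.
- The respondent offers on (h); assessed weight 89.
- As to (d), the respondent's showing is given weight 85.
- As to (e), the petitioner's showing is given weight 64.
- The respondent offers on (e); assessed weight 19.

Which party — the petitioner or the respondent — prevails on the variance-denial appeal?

respondent

— Issue I —
Stage I.1 — burden on petitioner; standard: the preponderance of the evidence (weight is at least 48).
    (a): 48 ≥ 48 [met]
    (b): 54 ≥ 48 [met]
  The petitioner carries Stage I.1; the respondent now bears the burden.
Stage I.2 — burden on respondent; standard: the preponderance of the evidence (weight is at least 48).
    (c): 89 − 41 = 48 ≥ 48 [met]
    (d): 85 − 33 = 52 ≥ 48 [met]
  Stage I.2 carried; the burden shifts to the petitioner.
Stage I.3 — burden on petitioner; standard: the preponderance of the evidence (weight is at least 48).
    (e): 64 − 19 = 45 < 48 [not met]
  Stage I.3 not carried; the petitioner fails its burden.
The analysis ends at Stage I.3; the respondent prevails on this issue.
— Issue II —
Stage II.1 (petitioner, a clear and cogent showing, weight is at least 68): (f) net 89−10=79 ≥ 68 — meets.
  The petitioner carries Stage II.1; the respondent now bears the burden.
Stage II.2 (respondent, a clear and cogent showing, weight is at least 68): (g) net 87−11=76 ≥ 68 — meets; (h) net 89−12=77 ≥ 68 — meets.
  The respondent carries Stage II.2; the petitioner now bears the burden.
Stage II.3 (petitioner, a clear and cogent showing, weight is at least 68): (i) 62 < 68 — fails.
  Not every element is met, so the petitioner fails to carry Stage II.3.
The respondent prevails on this issue.
— Issue III —
Stage III.1 (petitioner, a preponderance, weight exceeds 55): (j) net 79−23=56 > 55 — meets.
  Stage III.1 is satisfied; the petitioner continues to bear the burden.
Stage III.2 (petitioner, a preponderance, weight exceeds 55): (k) 55 ≤ 55 — fails.
  Stage III.2 not carried; the petitioner fails its burden.
The analysis ends at Stage III.2; the respondent prevails on this issue.
Per-issue: Issue I → respondent; Issue II → respondent; Issue III → respondent. The petitioner must prevail on at least one issue; overall, the respondent prevails.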